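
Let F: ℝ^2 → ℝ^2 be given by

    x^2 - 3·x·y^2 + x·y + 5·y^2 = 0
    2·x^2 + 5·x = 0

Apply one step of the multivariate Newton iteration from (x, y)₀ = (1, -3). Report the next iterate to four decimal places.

At (1, -3): F = (16.0000, 7.0000).
Jacobian J = [[2·x - 3·y^2 + y, -6·x·y + x + 10·y], [4·x + 5, 0]].
At the point, J = [[-28.0000, -11.0000], [9.0000, 0.0000]] (det J = 99.0000).
Solving J·Δ = −F gives Δ = (-0.7778, 3.4343).
Then the next iterate is (x, y)₁ = (0.2222, 0.4343).

(0.2222, 0.4343)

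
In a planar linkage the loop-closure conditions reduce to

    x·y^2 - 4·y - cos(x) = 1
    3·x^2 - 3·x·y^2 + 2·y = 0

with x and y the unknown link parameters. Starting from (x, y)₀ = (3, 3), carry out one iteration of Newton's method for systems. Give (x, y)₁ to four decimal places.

At (3, 3): F = (14.989992, -48.0000).
Jacobian J = [[y^2 + sin(x), 2·x·y - 4], [6·x - 3·y^2, -6·x·y + 2]].
At the point, J = [[9.141120, 14.0000], [-9.0000, -52.0000]] (det J = -349.338240).
Solving J·Δ = −F gives Δ = (-0.3077, -0.8698).
Then the next iterate is (x, y)₁ = (2.6923, 2.1302).

(2.6923, 2.1302)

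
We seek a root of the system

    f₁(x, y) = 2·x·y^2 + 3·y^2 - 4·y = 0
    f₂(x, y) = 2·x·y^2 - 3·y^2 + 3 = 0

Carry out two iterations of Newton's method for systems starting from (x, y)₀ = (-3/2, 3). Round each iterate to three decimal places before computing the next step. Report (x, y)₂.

At (-3/2, 3): F = (-12.000, -51.000).
Jacobian J = [[2·y^2, 4·x·y + 6·y - 4], [2·y^2, 4·x·y - 6·y]].
At the point, J = [[18.000, -4.000], [18.000, -36.000]] (det J = -576.000).
Solving J·Δ = −F gives Δ = (0.396, -1.219).
Then the next iterate is (x, y)₁ = (-1.104, 1.781).
Round to (-1.104, 1.781) and repeat: F = (-4.61181, -13.51957), J = [[6.34392, -1.17890], [6.34392, -18.55090]].
Δ = (0.632, -0.513), so (x, y)₂ = (-0.472, 1.268).

(-0.472, 1.268)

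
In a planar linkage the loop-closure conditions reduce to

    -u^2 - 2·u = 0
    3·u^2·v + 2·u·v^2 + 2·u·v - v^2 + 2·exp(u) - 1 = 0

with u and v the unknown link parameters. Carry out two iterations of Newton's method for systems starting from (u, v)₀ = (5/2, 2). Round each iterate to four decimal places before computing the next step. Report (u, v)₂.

At (5/2, 2): F = (-11.2500, 86.864988).
Jacobian J = [[-2·u - 2, 0], [6·u·v + 2·v^2 + 2·v + 2·exp(u), 3·u^2 + 4·u·v + 2·u - 2·v]].
At the point, J = [[-7.0000, 0.0000], [66.364988, 39.7500]] (det J = -278.2500).
Solving J·Δ = −F gives Δ = (-1.6071, 0.4979).
Then the next iterate is (u, v)₁ = (0.8929, 2.4979).
Round to (0.8929, 2.4979) and repeat: F = (-2.583070, 19.222661), J = [[-3.7858, 0.0000], [35.741462, 8.103311]].
Δ = (-0.6823, 0.6373), so (u, v)₂ = (0.2106, 3.1352).

(0.2106, 3.1352)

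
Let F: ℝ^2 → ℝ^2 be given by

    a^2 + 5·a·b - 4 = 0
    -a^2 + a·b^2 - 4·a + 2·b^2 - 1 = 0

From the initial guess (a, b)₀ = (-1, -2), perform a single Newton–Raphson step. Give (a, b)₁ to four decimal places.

At (-1, -2): F = (7.0000, 6.0000).
Jacobian J = [[2·a + 5·b, 5·a], [-2·a + b^2 - 4, 2·a·b + 4·b]].
At the point, J = [[-12.0000, -5.0000], [2.0000, -4.0000]] (det J = 58.0000).
Solving J·Δ = −F gives Δ = (-0.0345, 1.4828).
Then the next iterate is (a, b)₁ = (-1.0345, -0.5172).

(-1.0345, -0.5172)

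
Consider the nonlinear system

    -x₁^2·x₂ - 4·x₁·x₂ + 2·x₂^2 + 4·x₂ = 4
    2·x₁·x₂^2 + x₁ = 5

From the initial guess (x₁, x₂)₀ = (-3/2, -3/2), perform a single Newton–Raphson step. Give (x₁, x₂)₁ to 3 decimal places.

(18.355, -12.161)

At (-3/2, -3/2): F = (-11.125, -13.250).
Jacobian J = [[-2·x₁·x₂ - 4·x₂, -x₁^2 - 4·x₁ + 4·x₂ + 4], [2·x₂^2 + 1, 4·x₁·x₂]].
At the point, J = [[1.500, 1.750], [5.500, 9.000]] (det J = 3.875).
Solving J·Δ = −F gives Δ = (19.855, -10.661).
Then the next iterate is (x₁, x₂)₁ = (18.355, -12.161).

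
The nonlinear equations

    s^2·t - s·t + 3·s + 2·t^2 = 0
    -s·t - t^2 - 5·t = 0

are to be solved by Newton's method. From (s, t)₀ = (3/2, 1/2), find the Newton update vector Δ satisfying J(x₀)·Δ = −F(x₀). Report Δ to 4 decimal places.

(-1.0721, -0.3952)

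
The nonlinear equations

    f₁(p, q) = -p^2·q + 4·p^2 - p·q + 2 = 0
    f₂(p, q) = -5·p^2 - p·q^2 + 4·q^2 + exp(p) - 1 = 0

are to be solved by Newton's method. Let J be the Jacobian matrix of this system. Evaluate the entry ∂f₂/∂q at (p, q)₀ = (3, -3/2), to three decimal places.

-3.000

∂f₂/∂q = -2·p·q + 8·q.
At (3, -3/2) this is -3.000.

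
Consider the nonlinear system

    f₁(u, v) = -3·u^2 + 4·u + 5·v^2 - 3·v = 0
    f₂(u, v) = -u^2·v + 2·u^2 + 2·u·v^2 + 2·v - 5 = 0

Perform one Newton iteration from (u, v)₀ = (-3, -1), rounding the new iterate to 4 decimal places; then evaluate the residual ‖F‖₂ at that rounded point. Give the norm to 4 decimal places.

27.5741

At (-3, -1): F = (-31.0000, 14.0000).
Jacobian J = [[-6·u + 4, 10·v - 3], [-2·u·v + 4·u + 2·v^2, -u^2 + 4·u·v + 2]].
At the point, J = [[22.0000, -13.0000], [-16.0000, 5.0000]] (det J = -98.0000).
Solving J·Δ = −F gives Δ = (0.2755, -1.9184).
Then the next iterate is (u, v)₁ = (-2.7245, -2.9184).
Re-evaluating at (-2.7245, -2.9184): F = (18.173792, -20.737460), so ‖F‖₂ = 27.5741.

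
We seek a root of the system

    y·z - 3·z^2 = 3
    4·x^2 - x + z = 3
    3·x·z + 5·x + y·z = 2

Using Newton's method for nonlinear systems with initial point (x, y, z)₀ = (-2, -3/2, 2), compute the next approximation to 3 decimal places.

(-1.018, 5.469, 1.699)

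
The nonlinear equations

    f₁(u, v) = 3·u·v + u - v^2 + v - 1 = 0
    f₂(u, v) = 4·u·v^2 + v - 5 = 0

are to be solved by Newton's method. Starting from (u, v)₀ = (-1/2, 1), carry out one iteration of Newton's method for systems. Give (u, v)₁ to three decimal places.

At (-1/2, 1): F = (-3.000, -6.000).
Jacobian J = [[3·v + 1, 3·u - 2·v + 1], [4·v^2, 8·u·v + 1]].
At the point, J = [[4.000, -2.500], [4.000, -3.000]] (det J = -2.000).
Solving J·Δ = −F gives Δ = (-3.000, -6.000).
Then the next iterate is (u, v)₁ = (-3.500, -5.000).

(-3.500, -5.000)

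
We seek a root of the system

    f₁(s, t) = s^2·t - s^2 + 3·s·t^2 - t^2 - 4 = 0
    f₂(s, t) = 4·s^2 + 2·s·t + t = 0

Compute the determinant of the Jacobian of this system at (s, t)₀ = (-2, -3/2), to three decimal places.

424.750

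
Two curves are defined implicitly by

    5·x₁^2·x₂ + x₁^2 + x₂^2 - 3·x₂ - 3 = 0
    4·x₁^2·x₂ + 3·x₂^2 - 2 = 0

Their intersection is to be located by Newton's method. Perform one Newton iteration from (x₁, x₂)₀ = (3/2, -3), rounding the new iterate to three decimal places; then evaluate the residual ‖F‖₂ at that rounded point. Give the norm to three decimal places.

5.499

At (3/2, -3): F = (-16.500, -2.000).
Jacobian J = [[10·x₁·x₂ + 2·x₁, 5·x₁^2 + 2·x₂ - 3], [8·x₁·x₂, 4·x₁^2 + 6·x₂]].
At the point, J = [[-42.000, 2.250], [-36.000, -9.000]] (det J = 459.000).
Solving J·Δ = −F gives Δ = (-0.333, 1.111).
Then the next iterate is (x₁, x₂)₁ = (1.167, -1.889).
Re-evaluating at (1.167, -1.889): F = (-5.26583, -1.58547), so ‖F‖₂ = 5.499.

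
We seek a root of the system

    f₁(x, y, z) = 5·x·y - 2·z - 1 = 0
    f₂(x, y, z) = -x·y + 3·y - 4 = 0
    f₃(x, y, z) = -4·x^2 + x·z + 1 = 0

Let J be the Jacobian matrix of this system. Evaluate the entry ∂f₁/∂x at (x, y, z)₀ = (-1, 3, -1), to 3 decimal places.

∂f₁/∂x = 5·y.
At (-1, 3, -1) this is 15.000.

15.000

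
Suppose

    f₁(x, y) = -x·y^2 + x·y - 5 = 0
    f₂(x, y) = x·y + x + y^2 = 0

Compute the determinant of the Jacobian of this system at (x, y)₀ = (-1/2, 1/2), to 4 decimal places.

J = [[-y^2 + y, -2·x·y + x], [y + 1, x + 2·y]].
At the point, J = [[0.2500, 0.0000], [1.5000, 0.5000]].
det J = 0.1250.

0.1250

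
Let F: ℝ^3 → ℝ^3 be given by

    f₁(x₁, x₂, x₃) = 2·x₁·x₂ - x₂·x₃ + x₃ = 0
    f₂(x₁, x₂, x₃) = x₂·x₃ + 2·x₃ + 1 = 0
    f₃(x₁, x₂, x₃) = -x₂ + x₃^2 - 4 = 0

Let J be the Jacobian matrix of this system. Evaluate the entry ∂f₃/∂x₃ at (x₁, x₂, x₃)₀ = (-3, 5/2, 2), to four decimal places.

4.0000

∂f₃/∂x₃ = 2·x₃.
At (-3, 5/2, 2) this is 4.0000.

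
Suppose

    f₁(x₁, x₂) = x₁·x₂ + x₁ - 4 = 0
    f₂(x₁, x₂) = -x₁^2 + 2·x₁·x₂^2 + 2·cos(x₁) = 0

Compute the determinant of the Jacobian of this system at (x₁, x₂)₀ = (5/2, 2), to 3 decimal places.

55.492

J = [[x₂ + 1, x₁], [-2·x₁ + 2·x₂^2 - 2·sin(x₁), 4·x₁·x₂]].
At the point, J = [[3.000, 2.500], [1.80306, 20.000]].
det J = 55.492.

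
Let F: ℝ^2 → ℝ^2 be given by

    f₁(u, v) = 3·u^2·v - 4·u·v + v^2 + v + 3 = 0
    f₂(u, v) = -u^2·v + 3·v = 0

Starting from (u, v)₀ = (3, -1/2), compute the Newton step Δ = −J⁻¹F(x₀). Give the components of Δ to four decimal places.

At (3, -1/2): F = (-4.7500, 3.0000).
Jacobian J = [[6·u·v - 4·v, 3·u^2 - 4·u + 2·v + 1], [-2·u·v, -u^2 + 3]].
At the point, J = [[-7.0000, 15.0000], [3.0000, -6.0000]] (det J = -3.0000).
Solving J·Δ = −F gives Δ = (-5.5000, -2.2500).

(-5.5000, -2.2500)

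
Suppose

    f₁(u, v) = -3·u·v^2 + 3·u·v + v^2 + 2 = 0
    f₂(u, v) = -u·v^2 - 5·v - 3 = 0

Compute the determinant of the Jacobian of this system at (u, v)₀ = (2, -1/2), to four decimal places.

9.5000

J = [[-3·v^2 + 3·v, -6·u·v + 3·u + 2·v], [-v^2, -2·u·v - 5]].
At the point, J = [[-2.2500, 11.0000], [-0.2500, -3.0000]].
det J = 9.5000.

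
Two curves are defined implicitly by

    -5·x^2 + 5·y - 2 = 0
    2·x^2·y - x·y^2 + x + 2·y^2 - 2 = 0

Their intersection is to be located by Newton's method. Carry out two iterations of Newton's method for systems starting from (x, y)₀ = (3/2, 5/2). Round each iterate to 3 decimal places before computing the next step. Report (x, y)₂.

At (3/2, 5/2): F = (-0.750, 13.875).
Jacobian J = [[-10·x, 5], [4·x·y - y^2 + 1, 2·x^2 - 2·x·y + 4·y]].
At the point, J = [[-15.000, 5.000], [9.750, 7.000]] (det J = -153.750).
Solving J·Δ = −F gives Δ = (-0.485, -1.306).
Then the next iterate is (x, y)₁ = (1.015, 1.194).
Round to (1.015, 1.194) and repeat: F = (-1.18112, 2.87943), J = [[-10.150, 5.000], [4.42200, 4.41263]].
Δ = (-0.293, -0.359), so (x, y)₂ = (0.722, 0.835).

(0.722, 0.835)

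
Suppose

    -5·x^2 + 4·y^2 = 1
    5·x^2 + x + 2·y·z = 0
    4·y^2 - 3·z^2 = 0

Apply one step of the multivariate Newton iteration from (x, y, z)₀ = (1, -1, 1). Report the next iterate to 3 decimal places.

At (1, -1, 1): F = (-2.000, 4.000, 1.000).
Jacobian J = [[-10·x, 8·y, 0], [10·x + 1, 2·z, 2·y], [0, 8·y, -6·z]].
At the point, J = [[-10.000, -8.000, 0.000], [11.000, 2.000, -2.000], [0.000, -8.000, -6.000]] (det J = -248.000).
Solving J·Δ = −F gives Δ = (-0.484, 0.355, -0.306).
Then the next iterate is (x, y, z)₁ = (0.516, -0.645, 0.694).

(0.516, -0.645, 0.694)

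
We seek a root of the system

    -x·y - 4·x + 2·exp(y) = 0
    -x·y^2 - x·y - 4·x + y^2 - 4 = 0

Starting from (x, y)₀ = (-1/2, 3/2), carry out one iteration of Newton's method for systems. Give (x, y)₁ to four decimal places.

(-1.3389, -0.2253)

At (-1/2, 3/2): F = (11.713378, 2.1250).
Jacobian J = [[-y - 4, -x + 2·exp(y)], [-y^2 - y - 4, -2·x·y - x + 2·y]].
At the point, J = [[-5.5000, 9.463378], [-7.7500, 5.0000]] (det J = 45.841181).
Solving J·Δ = −F gives Δ = (-0.8389, -1.7253).
Then the next iterate is (x, y)₁ = (-1.3389, -0.2253).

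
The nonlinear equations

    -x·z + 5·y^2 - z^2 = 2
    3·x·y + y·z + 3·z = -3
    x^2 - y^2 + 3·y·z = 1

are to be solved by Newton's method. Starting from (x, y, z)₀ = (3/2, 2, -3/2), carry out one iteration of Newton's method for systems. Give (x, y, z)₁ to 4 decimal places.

(-0.0039, 1.1047, -0.0581)

At (3/2, 2, -3/2): F = (18.0000, 4.5000, -11.7500).
Jacobian J = [[-z, 10·y, -x - 2·z], [3·y, 3·x + z, y + 3], [2·x, -2·y + 3·z, 3·y]].
At the point, J = [[1.5000, 20.0000, 1.5000], [6.0000, 3.0000, 5.0000], [3.0000, -8.5000, 6.0000]] (det J = -419.2500).
Solving J·Δ = −F gives Δ = (-1.5039, -0.8953, 1.4419).
Then the next iterate is (x, y, z)₁ = (-0.0039, 1.1047, -0.0581).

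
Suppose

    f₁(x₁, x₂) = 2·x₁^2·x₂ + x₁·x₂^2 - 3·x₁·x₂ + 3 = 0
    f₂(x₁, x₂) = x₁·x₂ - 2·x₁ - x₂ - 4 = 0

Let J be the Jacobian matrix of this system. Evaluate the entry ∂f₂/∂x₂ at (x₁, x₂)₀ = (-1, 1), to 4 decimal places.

-2.0000

∂f₂/∂x₂ = x₁ - 1.
At (-1, 1) this is -2.0000.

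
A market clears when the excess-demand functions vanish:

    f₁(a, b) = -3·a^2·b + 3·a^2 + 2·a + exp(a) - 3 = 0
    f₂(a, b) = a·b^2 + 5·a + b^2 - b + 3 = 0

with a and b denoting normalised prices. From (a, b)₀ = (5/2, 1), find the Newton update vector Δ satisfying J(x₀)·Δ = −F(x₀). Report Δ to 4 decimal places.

At (5/2, 1): F = (14.182494, 18.0000).
Jacobian J = [[-6·a·b + 6·a + exp(a) + 2, -3·a^2], [b^2 + 5, 2·a·b + 2·b - 1]].
At the point, J = [[14.182494, -18.7500], [6.0000, 6.0000]] (det J = 197.594964).
Solving J·Δ = −F gives Δ = (-2.1387, -0.8613).

(-2.1387, -0.8613)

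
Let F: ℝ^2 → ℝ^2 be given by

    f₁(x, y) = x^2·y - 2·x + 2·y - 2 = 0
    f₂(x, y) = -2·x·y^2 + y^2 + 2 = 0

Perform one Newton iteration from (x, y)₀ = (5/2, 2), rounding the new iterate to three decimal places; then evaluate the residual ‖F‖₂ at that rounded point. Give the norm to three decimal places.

4.288

At (5/2, 2): F = (9.500, -14.000).
Jacobian J = [[2·x·y - 2, x^2 + 2], [-2·y^2, -4·x·y + 2·y]].
At the point, J = [[8.000, 8.250], [-8.000, -16.000]] (det J = -62.000).
Solving J·Δ = −F gives Δ = (-0.589, -0.581).
Then the next iterate is (x, y)₁ = (1.911, 1.419).
Re-evaluating at (1.911, 1.419): F = (2.19808, -3.68227), so ‖F‖₂ = 4.288.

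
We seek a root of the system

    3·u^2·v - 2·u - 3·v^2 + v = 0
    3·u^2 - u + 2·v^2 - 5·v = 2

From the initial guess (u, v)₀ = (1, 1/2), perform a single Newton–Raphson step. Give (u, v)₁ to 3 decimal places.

(1.531, 0.719)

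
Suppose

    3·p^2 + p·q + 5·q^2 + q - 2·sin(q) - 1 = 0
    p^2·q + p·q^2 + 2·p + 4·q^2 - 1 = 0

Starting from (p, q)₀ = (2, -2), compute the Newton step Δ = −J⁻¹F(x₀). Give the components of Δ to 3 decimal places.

At (2, -2): F = (26.81859, 19.000).
Jacobian J = [[6·p + q, p + 10·q - 2·cos(q) + 1], [2·p·q + q^2 + 2, p^2 + 2·p·q + 8·q]].
At the point, J = [[10.000, -16.16771], [-2.000, -20.000]] (det J = -232.33541).
Solving J·Δ = −F gives Δ = (-0.986, 1.049).

(-0.986, 1.049)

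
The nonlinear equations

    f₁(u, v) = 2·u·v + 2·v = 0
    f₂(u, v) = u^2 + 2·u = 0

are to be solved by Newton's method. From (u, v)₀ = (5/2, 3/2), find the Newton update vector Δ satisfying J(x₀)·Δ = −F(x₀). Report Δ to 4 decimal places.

(-1.6071, -0.8112)

At (5/2, 3/2): F = (10.5000, 11.2500).
Jacobian J = [[2·v, 2·u + 2], [2·u + 2, 0]].
At the point, J = [[3.0000, 7.0000], [7.0000, 0.0000]] (det J = -49.0000).
Solving J·Δ = −F gives Δ = (-1.6071, -0.8112).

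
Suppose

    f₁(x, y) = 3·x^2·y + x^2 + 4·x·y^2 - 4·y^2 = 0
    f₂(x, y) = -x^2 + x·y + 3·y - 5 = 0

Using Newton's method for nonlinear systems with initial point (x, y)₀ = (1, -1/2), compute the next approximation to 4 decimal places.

(-1.9333, -0.3333)

At (1, -1/2): F = (-0.5000, -8.0000).
Jacobian J = [[6·x·y + 2·x + 4·y^2, 3·x^2 + 8·x·y - 8·y], [-2·x + y, x + 3]].
At the point, J = [[0.0000, 3.0000], [-2.5000, 4.0000]] (det J = 7.5000).
Solving J·Δ = −F gives Δ = (-2.9333, 0.1667).
Then the next iterate is (x, y)₁ = (-1.9333, -0.3333).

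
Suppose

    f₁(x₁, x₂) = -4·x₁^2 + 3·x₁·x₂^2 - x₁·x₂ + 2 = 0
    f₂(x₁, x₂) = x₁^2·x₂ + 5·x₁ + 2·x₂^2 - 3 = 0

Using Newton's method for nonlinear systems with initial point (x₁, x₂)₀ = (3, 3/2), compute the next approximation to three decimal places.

At (3, 3/2): F = (-18.250, 30.000).
Jacobian J = [[-8·x₁ + 3·x₂^2 - x₂, 6·x₁·x₂ - x₁], [2·x₁·x₂ + 5, x₁^2 + 4·x₂]].
At the point, J = [[-18.750, 24.000], [14.000, 15.000]] (det J = -617.250).
Solving J·Δ = −F gives Δ = (-1.610, -0.497).
Then the next iterate is (x₁, x₂)₁ = (1.390, 1.003).

(1.390, 1.003)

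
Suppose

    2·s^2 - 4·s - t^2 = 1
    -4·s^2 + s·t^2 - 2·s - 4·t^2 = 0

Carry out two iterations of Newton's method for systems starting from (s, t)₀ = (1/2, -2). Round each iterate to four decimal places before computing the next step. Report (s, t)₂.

At (1/2, -2): F = (-6.5000, -16.0000).
Jacobian J = [[4·s - 4, -2·t], [-8·s + t^2 - 2, 2·s·t - 8·t]].
At the point, J = [[-2.0000, 4.0000], [-2.0000, 14.0000]] (det J = -20.0000).
Solving J·Δ = −F gives Δ = (-1.3500, 0.9500).
Then the next iterate is (s, t)₁ = (-0.8500, -1.0500).
Round to (-0.8500, -1.0500) and repeat: F = (2.7425, -6.537125), J = [[-7.4000, 2.1000], [5.9025, 10.1850]].
Δ = (0.4747, 0.3667), so (s, t)₂ = (-0.3753, -0.6833).

(-0.3753, -0.6833)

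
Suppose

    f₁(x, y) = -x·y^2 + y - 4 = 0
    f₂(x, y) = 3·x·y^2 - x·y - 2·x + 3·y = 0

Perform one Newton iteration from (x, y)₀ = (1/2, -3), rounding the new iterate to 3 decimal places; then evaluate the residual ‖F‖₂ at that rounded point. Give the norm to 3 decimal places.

23.644

At (1/2, -3): F = (-11.500, 5.000).
Jacobian J = [[-y^2, -2·x·y + 1], [3·y^2 - y - 2, 6·x·y - x + 3]].
At the point, J = [[-9.000, 4.000], [28.000, -6.500]] (det J = -53.500).
Solving J·Δ = −F gives Δ = (1.023, 5.178).
Then the next iterate is (x, y)₁ = (1.523, 2.178).
Re-evaluating at (1.523, 2.178): F = (-9.04663, 21.84480), so ‖F‖₂ = 23.644.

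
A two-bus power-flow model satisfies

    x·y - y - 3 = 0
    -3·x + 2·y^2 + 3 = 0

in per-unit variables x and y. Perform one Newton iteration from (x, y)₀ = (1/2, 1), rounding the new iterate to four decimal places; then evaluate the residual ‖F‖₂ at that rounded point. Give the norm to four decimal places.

At (1/2, 1): F = (-3.5000, 3.5000).
Jacobian J = [[y, x - 1], [-3, 4·y]].
At the point, J = [[1.0000, -0.5000], [-3.0000, 4.0000]] (det J = 2.5000).
Solving J·Δ = −F gives Δ = (4.9000, 2.8000).
Then the next iterate is (x, y)₁ = (5.4000, 3.8000).
Re-evaluating at (5.4000, 3.8000): F = (13.7200, 15.6800), so ‖F‖₂ = 20.8351.

20.8351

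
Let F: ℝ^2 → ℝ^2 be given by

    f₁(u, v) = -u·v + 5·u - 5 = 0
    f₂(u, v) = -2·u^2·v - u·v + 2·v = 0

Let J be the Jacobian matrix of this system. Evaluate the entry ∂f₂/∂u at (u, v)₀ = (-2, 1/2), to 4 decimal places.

∂f₂/∂u = -4·u·v - v.
At (-2, 1/2) this is 3.5000.

3.5000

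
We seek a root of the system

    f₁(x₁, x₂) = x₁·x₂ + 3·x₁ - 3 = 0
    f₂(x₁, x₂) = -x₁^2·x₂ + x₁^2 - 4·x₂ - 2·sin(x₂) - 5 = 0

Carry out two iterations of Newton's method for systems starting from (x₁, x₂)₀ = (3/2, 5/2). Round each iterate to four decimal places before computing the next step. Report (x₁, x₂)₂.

At (3/2, 5/2): F = (5.2500, -19.571944).
Jacobian J = [[x₂ + 3, x₁], [-2·x₁·x₂ + 2·x₁, -x₁^2 - 2·cos(x₂) - 4]].
At the point, J = [[5.5000, 1.5000], [-4.5000, -4.647713]] (det J = -18.812420).
Solving J·Δ = −F gives Δ = (0.2635, -4.4662).
Then the next iterate is (x₁, x₂)₁ = (1.7635, -1.9662).
Round to (1.7635, -1.9662) and repeat: F = (-1.176894, 13.935163), J = [[1.0338, 1.7635], [10.461787, -6.339571]].
Δ = (-0.6845, 1.0686), so (x₁, x₂)₂ = (1.0790, -0.8976).

(1.0790, -0.8976)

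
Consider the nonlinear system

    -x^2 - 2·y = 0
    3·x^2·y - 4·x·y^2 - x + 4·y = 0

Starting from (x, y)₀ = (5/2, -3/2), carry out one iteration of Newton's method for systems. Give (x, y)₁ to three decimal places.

At (5/2, -3/2): F = (-3.250, -59.125).
Jacobian J = [[-2·x, -2], [6·x·y - 4·y^2 - 1, 3·x^2 - 8·x·y + 4]].
At the point, J = [[-5.000, -2.000], [-32.500, 52.750]] (det J = -328.750).
Solving J·Δ = −F gives Δ = (-0.881, 0.578).
Then the next iterate is (x, y)₁ = (1.619, -0.922).

(1.619, -0.922)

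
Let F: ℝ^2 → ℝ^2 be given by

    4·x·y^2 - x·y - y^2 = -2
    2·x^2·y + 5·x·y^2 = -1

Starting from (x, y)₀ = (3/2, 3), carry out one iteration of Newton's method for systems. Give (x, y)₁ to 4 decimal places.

(0.0602, 3.1759)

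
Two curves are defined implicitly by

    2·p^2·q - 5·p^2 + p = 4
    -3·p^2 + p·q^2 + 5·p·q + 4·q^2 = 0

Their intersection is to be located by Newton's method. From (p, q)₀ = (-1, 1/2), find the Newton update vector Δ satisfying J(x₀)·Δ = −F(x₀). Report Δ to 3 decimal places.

At (-1, 1/2): F = (-9.000, -4.750).
Jacobian J = [[4·p·q - 10·p + 1, 2·p^2], [-6·p + q^2 + 5·q, 2·p·q + 5·p + 8·q]].
At the point, J = [[9.000, 2.000], [8.750, -2.000]] (det J = -35.500).
Solving J·Δ = −F gives Δ = (0.775, 1.014).

(0.775, 1.014)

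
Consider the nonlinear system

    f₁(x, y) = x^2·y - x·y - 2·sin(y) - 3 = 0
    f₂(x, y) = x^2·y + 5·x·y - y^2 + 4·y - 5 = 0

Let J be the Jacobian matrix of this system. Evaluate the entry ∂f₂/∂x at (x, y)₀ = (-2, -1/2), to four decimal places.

∂f₂/∂x = 2·x·y + 5·y.
At (-2, -1/2) this is -0.5000.

-0.5000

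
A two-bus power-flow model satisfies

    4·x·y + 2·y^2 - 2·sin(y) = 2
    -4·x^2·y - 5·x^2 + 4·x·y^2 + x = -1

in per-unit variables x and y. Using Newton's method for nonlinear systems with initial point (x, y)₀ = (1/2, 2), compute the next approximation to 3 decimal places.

(1.323, 0.637)

At (1/2, 2): F = (8.18141, 6.250).
Jacobian J = [[4·y, 4·x + 4·y - 2·cos(y)], [-8·x·y - 10·x + 4·y^2 + 1, -4·x^2 + 8·x·y]].
At the point, J = [[8.000, 10.83229], [4.000, 7.000]] (det J = 12.67083).
Solving J·Δ = −F gives Δ = (0.823, -1.363).
Then the next iterate is (x, y)₁ = (1.323, 0.637).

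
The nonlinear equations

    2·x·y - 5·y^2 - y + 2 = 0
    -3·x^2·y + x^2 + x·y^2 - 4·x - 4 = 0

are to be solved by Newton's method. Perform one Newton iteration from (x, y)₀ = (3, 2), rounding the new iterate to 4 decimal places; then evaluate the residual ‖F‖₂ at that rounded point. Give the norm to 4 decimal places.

At (3, 2): F = (-8.0000, -49.0000).
Jacobian J = [[2·y, 2·x - 10·y - 1], [-6·x·y + 2·x + y^2 - 4, -3·x^2 + 2·x·y]].
At the point, J = [[4.0000, -15.0000], [-30.0000, -15.0000]] (det J = -510.0000).
Solving J·Δ = −F gives Δ = (-1.2059, -0.8549).
Then the next iterate is (x, y)₁ = (1.7941, 1.1451).
Re-evaluating at (1.7941, 1.1451): F = (-1.592522, -16.662610), so ‖F‖₂ = 16.7385.

16.7385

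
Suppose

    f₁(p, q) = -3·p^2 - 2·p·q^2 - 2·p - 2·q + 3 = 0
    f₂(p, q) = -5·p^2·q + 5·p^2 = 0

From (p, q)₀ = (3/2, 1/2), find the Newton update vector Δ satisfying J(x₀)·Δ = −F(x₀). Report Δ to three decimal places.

(-0.742, 0.006)

At (3/2, 1/2): F = (-8.500, 5.625).
Jacobian J = [[-6·p - 2·q^2 - 2, -4·p·q - 2], [-10·p·q + 10·p, -5·p^2]].
At the point, J = [[-11.500, -5.000], [7.500, -11.250]] (det J = 166.875).
Solving J·Δ = −F gives Δ = (-0.742, 0.006).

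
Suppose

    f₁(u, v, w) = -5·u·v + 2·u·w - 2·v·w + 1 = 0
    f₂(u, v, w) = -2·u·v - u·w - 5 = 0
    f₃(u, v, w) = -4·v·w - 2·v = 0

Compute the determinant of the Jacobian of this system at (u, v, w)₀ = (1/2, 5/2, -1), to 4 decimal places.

J = [[-5·v + 2·w, -5·u - 2·w, 2·u - 2·v], [-2·v - w, -2·u, -u], [0, -4·w - 2, -4·v]].
At the point, J = [[-14.5000, -0.5000, -4.0000], [-4.0000, -1.0000, -0.5000], [0.0000, 2.0000, -10.0000]].
det J = -107.5000.

-107.5000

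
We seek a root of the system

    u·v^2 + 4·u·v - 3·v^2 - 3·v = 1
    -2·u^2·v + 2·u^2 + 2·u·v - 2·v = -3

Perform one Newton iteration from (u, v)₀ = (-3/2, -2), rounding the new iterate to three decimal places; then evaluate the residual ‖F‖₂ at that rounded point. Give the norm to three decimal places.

8.903

At (-3/2, -2): F = (-1.000, 26.500).
Jacobian J = [[v^2 + 4·v, 2·u·v + 4·u - 6·v - 3], [-4·u·v + 4·u + 2·v, -2·u^2 + 2·u - 2]].
At the point, J = [[-4.000, 9.000], [-22.000, -9.500]] (det J = 236.000).
Solving J·Δ = −F gives Δ = (0.970, 0.542).
Then the next iterate is (u, v)₁ = (-0.530, -1.458).
Re-evaluating at (-0.530, -1.458): F = (-1.03899, 8.84238), so ‖F‖₂ = 8.903.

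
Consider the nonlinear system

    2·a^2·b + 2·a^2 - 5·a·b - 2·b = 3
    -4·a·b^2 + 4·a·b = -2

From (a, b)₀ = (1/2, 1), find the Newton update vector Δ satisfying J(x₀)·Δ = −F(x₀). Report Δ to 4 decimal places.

At (1/2, 1): F = (-6.5000, 2.0000).
Jacobian J = [[4·a·b + 4·a - 5·b, 2·a^2 - 5·a - 2], [-4·b^2 + 4·b, -8·a·b + 4·a]].
At the point, J = [[-1.0000, -4.0000], [0.0000, -2.0000]] (det J = 2.0000).
Solving J·Δ = −F gives Δ = (-10.5000, 1.0000).

(-10.5000, 1.0000)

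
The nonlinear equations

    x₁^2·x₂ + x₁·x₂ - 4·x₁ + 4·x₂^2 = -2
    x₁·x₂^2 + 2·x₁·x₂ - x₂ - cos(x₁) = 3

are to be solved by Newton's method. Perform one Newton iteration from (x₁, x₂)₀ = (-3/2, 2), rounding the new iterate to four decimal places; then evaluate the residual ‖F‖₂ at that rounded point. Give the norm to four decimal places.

9.8543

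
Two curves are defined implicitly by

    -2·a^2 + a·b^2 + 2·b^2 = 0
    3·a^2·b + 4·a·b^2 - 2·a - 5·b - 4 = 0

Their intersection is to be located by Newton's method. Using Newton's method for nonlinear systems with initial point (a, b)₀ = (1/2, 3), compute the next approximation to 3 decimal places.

At (1/2, 3): F = (22.000, 0.250).
Jacobian J = [[-4·a + b^2, 2·a·b + 4·b], [6·a·b + 4·b^2 - 2, 3·a^2 + 8·a·b - 5]].
At the point, J = [[7.000, 15.000], [43.000, 7.750]] (det J = -590.750).
Solving J·Δ = −F gives Δ = (0.282, -1.598).
Then the next iterate is (a, b)₁ = (0.782, 1.402).

(0.782, 1.402)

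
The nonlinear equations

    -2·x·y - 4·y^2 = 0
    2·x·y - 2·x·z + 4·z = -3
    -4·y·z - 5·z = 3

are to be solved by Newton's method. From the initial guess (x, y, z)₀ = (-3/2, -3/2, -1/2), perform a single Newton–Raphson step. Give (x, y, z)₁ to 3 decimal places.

(-10.929, 1.286, -2.571)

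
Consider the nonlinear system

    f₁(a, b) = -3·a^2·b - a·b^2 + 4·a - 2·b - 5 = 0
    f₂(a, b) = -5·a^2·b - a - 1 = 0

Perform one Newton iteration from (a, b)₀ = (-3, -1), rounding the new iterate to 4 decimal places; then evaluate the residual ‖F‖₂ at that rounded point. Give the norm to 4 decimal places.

2.9494

At (-3, -1): F = (15.0000, 47.0000).
Jacobian J = [[-6·a·b - b^2 + 4, -3·a^2 - 2·a·b - 2], [-10·a·b - 1, -5·a^2]].
At the point, J = [[-15.0000, -35.0000], [-31.0000, -45.0000]] (det J = -410.0000).
Solving J·Δ = −F gives Δ = (2.3659, -0.5854).
Then the next iterate is (a, b)₁ = (-0.6341, -1.5854).
Re-evaluating at (-0.6341, -1.5854): F = (-0.859408, 2.821410), so ‖F‖₂ = 2.9494.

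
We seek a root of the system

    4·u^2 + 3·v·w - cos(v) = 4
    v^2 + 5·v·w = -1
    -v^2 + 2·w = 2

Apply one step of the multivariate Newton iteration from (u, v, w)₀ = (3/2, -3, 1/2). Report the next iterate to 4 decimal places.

(0.9973, -1.2530, 0.2590)

At (3/2, -3, 1/2): F = (1.489992, 2.5000, -10.0000).
Jacobian J = [[8·u, 3·w + sin(v), 3·v], [0, 2·v + 5·w, 5·v], [0, -2·v, 2]].
At the point, J = [[12.0000, 1.358880, -9.0000], [0.0000, -3.5000, -15.0000], [0.0000, 6.0000, 2.0000]] (det J = 996.0000).
Solving J·Δ = −F gives Δ = (-0.5027, 1.7470, -0.2410).
Then the next iterate is (u, v, w)₁ = (0.9973, -1.2530, 0.2590).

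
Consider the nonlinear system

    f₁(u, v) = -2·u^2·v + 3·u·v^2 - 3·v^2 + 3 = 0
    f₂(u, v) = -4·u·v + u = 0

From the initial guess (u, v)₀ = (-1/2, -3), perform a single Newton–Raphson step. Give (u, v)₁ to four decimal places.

(-0.1686, -1.9041)

At (-1/2, -3): F = (-36.0000, -6.5000).
Jacobian J = [[-4·u·v + 3·v^2, -2·u^2 + 6·u·v - 6·v], [-4·v + 1, -4·u]].
At the point, J = [[21.0000, 26.5000], [13.0000, 2.0000]] (det J = -302.5000).
Solving J·Δ = −F gives Δ = (0.3314, 1.0959).
Then the next iterate is (u, v)₁ = (-0.1686, -1.9041).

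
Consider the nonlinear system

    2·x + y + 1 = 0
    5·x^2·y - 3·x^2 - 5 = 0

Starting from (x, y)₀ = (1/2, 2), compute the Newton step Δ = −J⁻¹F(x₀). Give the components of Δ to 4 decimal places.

(1.8333, -7.6667)

At (1/2, 2): F = (4.0000, -3.2500).
Jacobian J = [[2, 1], [10·x·y - 6·x, 5·x^2]].
At the point, J = [[2.0000, 1.0000], [7.0000, 1.2500]] (det J = -4.5000).
Solving J·Δ = −F gives Δ = (1.8333, -7.6667).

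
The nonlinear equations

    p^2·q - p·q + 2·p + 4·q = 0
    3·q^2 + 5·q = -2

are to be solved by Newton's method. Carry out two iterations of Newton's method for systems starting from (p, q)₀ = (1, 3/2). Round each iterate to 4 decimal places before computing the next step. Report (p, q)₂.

(0.5442, -0.2352)

At (1, 3/2): F = (8.0000, 16.2500).
Jacobian J = [[2·p·q - q + 2, p^2 - p + 4], [0, 6·q + 5]].
At the point, J = [[3.5000, 4.0000], [0.0000, 14.0000]] (det J = 49.0000).
Solving J·Δ = −F gives Δ = (-0.9592, -1.1607).
Then the next iterate is (p, q)₁ = (0.0408, 0.3393).
Round to (0.0408, 0.3393) and repeat: F = (1.425521, 4.041873), J = [[1.688387, 3.960865], [0.0000, 7.0358]].
Δ = (0.5034, -0.5745), so (p, q)₂ = (0.5442, -0.2352).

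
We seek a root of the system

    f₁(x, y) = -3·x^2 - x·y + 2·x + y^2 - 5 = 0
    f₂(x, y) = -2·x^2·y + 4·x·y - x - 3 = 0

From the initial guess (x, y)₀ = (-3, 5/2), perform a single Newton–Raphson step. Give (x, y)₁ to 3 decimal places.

(-1.414, 2.062)

At (-3, 5/2): F = (-24.250, -75.000).
Jacobian J = [[-6·x - y + 2, -x + 2·y], [-4·x·y + 4·y - 1, -2·x^2 + 4·x]].
At the point, J = [[17.500, 8.000], [39.000, -30.000]] (det J = -837.000).
Solving J·Δ = −F gives Δ = (1.586, -0.438).
Then the next iterate is (x, y)₁ = (-1.414, 2.062).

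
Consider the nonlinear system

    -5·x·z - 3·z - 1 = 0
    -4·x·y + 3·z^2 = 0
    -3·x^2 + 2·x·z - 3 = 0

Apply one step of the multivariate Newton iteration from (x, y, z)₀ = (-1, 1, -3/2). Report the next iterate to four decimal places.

At (-1, 1, -3/2): F = (-4.0000, 10.7500, -3.0000).
Jacobian J = [[-5·z, 0, -5·x - 3], [-4·y, -4·x, 6·z], [-6·x + 2·z, 0, 2·x]].
At the point, J = [[7.5000, 0.0000, 2.0000], [-4.0000, 4.0000, -9.0000], [3.0000, 0.0000, -2.0000]] (det J = -84.0000).
Solving J·Δ = −F gives Δ = (0.6667, -3.1458, -0.5000).
Then the next iterate is (x, y, z)₁ = (-0.3333, -2.1458, -2.0000).

(-0.3333, -2.1458, -2.0000)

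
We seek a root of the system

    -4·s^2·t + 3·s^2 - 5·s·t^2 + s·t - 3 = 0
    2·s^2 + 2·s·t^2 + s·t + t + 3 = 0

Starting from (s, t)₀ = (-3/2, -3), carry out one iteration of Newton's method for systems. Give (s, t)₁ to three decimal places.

At (-3/2, -3): F = (102.750, -18.000).
Jacobian J = [[-8·s·t + 6·s - 5·t^2 + t, -4·s^2 - 10·s·t + s], [4·s + 2·t^2 + t, 4·s·t + s + 1]].
At the point, J = [[-93.000, -55.500], [9.000, 17.500]] (det J = -1128.000).
Solving J·Δ = −F gives Δ = (0.708, 0.664).
Then the next iterate is (s, t)₁ = (-0.792, -2.336).

(-0.792, -2.336)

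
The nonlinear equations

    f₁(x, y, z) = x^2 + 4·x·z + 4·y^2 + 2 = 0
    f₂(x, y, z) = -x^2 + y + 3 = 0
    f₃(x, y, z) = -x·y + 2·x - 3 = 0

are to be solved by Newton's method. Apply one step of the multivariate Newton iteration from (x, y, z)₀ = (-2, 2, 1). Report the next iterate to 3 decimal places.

At (-2, 2, 1): F = (14.000, 1.000, -3.000).
Jacobian J = [[2·x + 4·z, 8·y, 4·x], [-2·x, 1, 0], [-y + 2, -x, 0]].
At the point, J = [[0.000, 16.000, -8.000], [4.000, 1.000, 0.000], [0.000, 2.000, 0.000]] (det J = -64.000).
Solving J·Δ = −F gives Δ = (-0.625, 1.500, 4.750).
Then the next iterate is (x, y, z)₁ = (-2.625, 3.500, 5.750).

(-2.625, 3.500, 5.750)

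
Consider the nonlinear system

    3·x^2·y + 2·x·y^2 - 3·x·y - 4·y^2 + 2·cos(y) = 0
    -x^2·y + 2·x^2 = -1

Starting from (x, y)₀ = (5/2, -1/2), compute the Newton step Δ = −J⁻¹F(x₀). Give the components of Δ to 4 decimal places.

(-1.5484, -0.4368)

At (5/2, -1/2): F = (-3.619835, 16.6250).
Jacobian J = [[6·x·y + 2·y^2 - 3·y, 3·x^2 + 4·x·y - 3·x - 8·y - 2·sin(y)], [-2·x·y + 4·x, -x^2]].
At the point, J = [[-5.5000, 11.208851], [12.5000, -6.2500]] (det J = -105.735638).
Solving J·Δ = −F gives Δ = (-1.5484, -0.4368).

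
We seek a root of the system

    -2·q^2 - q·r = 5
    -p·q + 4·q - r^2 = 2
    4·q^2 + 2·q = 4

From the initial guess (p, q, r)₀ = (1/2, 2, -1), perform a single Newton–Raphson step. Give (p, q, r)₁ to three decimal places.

At (1/2, 2, -1): F = (-11.000, 4.000, 16.000).
Jacobian J = [[0, -4·q - r, -q], [-q, -p + 4, -2·r], [0, 8·q + 2, 0]].
At the point, J = [[0.000, -7.000, -2.000], [-2.000, 3.500, 2.000], [0.000, 18.000, 0.000]] (det J = 72.000).
Solving J·Δ = −F gives Δ = (-1.944, -0.889, -2.389).
Then the next iterate is (p, q, r)₁ = (-1.444, 1.111, -3.389).

(-1.444, 1.111, -3.389)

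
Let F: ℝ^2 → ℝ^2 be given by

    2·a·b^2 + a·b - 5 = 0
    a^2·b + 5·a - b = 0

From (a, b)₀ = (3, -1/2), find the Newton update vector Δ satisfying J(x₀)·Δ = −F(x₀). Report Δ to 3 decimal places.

At (3, -1/2): F = (-5.000, 11.000).
Jacobian J = [[2·b^2 + b, 4·a·b + a], [2·a·b + 5, a^2 - 1]].
At the point, J = [[0.000, -3.000], [2.000, 8.000]] (det J = 6.000).
Solving J·Δ = −F gives Δ = (1.167, -1.667).

(1.167, -1.667)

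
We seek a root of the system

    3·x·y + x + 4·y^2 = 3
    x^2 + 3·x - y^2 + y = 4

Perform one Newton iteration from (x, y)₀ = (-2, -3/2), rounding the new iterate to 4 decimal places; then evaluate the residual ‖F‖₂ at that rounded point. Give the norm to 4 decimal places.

15.2357

At (-2, -3/2): F = (13.0000, -9.7500).
Jacobian J = [[3·y + 1, 3·x + 8·y], [2·x + 3, -2·y + 1]].
At the point, J = [[-3.5000, -18.0000], [-1.0000, 4.0000]] (det J = -32.0000).
Solving J·Δ = −F gives Δ = (-3.8594, 1.4727).
Then the next iterate is (x, y)₁ = (-5.8594, -0.0273).
Re-evaluating at (-5.8594, -0.0273): F = (-8.376534, 12.726323), so ‖F‖₂ = 15.2357.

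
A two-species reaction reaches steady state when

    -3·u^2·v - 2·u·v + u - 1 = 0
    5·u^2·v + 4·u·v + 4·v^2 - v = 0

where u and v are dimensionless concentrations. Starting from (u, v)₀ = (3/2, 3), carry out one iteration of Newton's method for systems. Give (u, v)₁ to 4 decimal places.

At (3/2, 3): F = (-28.7500, 84.7500).
Jacobian J = [[-6·u·v - 2·v + 1, -3·u^2 - 2·u], [10·u·v + 4·v, 5·u^2 + 4·u + 8·v - 1]].
At the point, J = [[-32.0000, -9.7500], [57.0000, 40.2500]] (det J = -732.2500).
Solving J·Δ = −F gives Δ = (-0.4519, -1.4657).
Then the next iterate is (u, v)₁ = (1.0481, 1.5343).

(1.0481, 1.5343)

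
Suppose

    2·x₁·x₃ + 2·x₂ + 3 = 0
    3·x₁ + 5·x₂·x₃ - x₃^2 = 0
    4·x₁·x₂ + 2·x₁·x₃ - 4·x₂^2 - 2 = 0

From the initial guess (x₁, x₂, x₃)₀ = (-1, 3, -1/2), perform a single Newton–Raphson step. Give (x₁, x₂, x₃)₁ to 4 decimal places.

At (-1, 3, -1/2): F = (10.0000, -10.7500, -49.0000).
Jacobian J = [[2·x₃, 2, 2·x₁], [3, 5·x₃, 5·x₂ - 2·x₃], [4·x₂ + 2·x₃, 4·x₁ - 8·x₂, 2·x₁]].
At the point, J = [[-1.0000, 2.0000, -2.0000], [3.0000, -2.5000, 16.0000], [11.0000, -28.0000, -2.0000]] (det J = 24.0000).
Solving J·Δ = −F gives Δ = (-106.7500, -44.6667, 13.7083).
Then the next iterate is (x₁, x₂, x₃)₁ = (-107.7500, -41.6667, 13.2083).

(-107.7500, -41.6667, 13.2083)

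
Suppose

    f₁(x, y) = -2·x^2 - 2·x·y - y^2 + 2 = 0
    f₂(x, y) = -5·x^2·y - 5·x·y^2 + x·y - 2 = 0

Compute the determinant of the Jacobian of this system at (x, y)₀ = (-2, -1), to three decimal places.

-264.000

J = [[-4·x - 2·y, -2·x - 2·y], [-10·x·y - 5·y^2 + y, -5·x^2 - 10·x·y + x]].
At the point, J = [[10.000, 6.000], [-26.000, -42.000]].
det J = -264.000.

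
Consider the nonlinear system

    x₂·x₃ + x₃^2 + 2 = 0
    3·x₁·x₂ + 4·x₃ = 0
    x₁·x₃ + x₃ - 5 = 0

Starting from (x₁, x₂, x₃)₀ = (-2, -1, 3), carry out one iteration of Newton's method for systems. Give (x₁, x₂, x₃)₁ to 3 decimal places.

(0.000, -0.333, 1.000)

At (-2, -1, 3): F = (8.000, 18.000, -8.000).
Jacobian J = [[0, x₃, x₂ + 2·x₃], [3·x₂, 3·x₁, 4], [x₃, 0, x₁ + 1]].
At the point, J = [[0.000, 3.000, 5.000], [-3.000, -6.000, 4.000], [3.000, 0.000, -1.000]] (det J = 117.000).
Solving J·Δ = −F gives Δ = (2.000, 0.667, -2.000).
Then the next iterate is (x₁, x₂, x₃)₁ = (0.000, -0.333, 1.000).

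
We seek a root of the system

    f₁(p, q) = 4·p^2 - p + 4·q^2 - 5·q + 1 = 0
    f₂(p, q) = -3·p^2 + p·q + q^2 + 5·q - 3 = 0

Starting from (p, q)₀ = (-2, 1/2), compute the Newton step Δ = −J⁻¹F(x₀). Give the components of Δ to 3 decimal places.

(1.023, 0.117)

At (-2, 1/2): F = (17.500, -13.250).
Jacobian J = [[8·p - 1, 8·q - 5], [-6·p + q, p + 2·q + 5]].
At the point, J = [[-17.000, -1.000], [12.500, 4.000]] (det J = -55.500).
Solving J·Δ = −F gives Δ = (1.023, 0.117).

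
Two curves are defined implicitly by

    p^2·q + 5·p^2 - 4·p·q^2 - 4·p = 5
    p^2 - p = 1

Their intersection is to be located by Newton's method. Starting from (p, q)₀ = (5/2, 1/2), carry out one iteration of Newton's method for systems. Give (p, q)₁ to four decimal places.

At (5/2, 1/2): F = (16.8750, 2.7500).
Jacobian J = [[2·p·q + 10·p - 4·q^2 - 4, p^2 - 8·p·q], [2·p - 1, 0]].
At the point, J = [[22.5000, -3.7500], [4.0000, 0.0000]] (det J = 15.0000).
Solving J·Δ = −F gives Δ = (-0.6875, 0.3750).
Then the next iterate is (p, q)₁ = (1.8125, 0.8750).

(1.8125, 0.8750)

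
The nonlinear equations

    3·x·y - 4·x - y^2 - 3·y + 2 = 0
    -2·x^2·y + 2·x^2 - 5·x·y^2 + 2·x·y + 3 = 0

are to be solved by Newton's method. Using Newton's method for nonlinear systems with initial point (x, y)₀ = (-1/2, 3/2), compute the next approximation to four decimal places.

(-0.0803, 0.8613)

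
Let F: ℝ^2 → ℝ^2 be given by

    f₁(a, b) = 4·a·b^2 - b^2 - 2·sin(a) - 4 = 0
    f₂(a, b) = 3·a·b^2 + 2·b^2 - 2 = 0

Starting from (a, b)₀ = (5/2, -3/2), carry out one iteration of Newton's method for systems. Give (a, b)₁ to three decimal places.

(3.285, -0.634)

At (5/2, -3/2): F = (15.05306, 19.375).
Jacobian J = [[4·b^2 - 2·cos(a), 8·a·b - 2·b], [3·b^2, 6·a·b + 4·b]].
At the point, J = [[10.60229, -27.000], [6.750, -28.500]] (det J = -119.91519).
Solving J·Δ = −F gives Δ = (0.785, 0.866).
Then the next iterate is (a, b)₁ = (3.285, -0.634).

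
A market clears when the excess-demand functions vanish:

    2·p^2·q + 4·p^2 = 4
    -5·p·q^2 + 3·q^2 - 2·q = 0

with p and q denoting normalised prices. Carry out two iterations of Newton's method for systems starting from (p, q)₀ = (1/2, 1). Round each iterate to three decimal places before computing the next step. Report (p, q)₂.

(-0.037, -7.469)

At (1/2, 1): F = (-2.500, -1.500).
Jacobian J = [[4·p·q + 8·p, 2·p^2], [-5·q^2, -10·p·q + 6·q - 2]].
At the point, J = [[6.000, 0.500], [-5.000, -1.000]] (det J = -3.500).
Solving J·Δ = −F gives Δ = (0.929, -6.143).
Then the next iterate is (p, q)₁ = (1.429, -5.143).
Round to (1.429, -5.143) and repeat: F = (-16.83627, -99.35111), J = [[-17.96539, 4.08408], [-132.25224, 40.63547]].
Δ = (-1.466, -2.326), so (p, q)₂ = (-0.037, -7.469).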